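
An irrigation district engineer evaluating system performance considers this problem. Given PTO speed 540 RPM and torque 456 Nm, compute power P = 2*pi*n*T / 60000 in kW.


P = 2*pi*n*T / 60000
  = 2*pi * 540 * 456 / 60000
  = 1547171.55 / 60000
  = 25.79 kW


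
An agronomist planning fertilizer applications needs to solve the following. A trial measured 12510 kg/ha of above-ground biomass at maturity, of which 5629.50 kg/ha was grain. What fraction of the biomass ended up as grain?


HI = grain_yield / biomass
   = 5629.50 / 12510
   = 0.45


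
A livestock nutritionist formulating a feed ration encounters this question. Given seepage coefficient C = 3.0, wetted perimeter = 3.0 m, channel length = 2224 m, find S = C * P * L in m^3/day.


S = C * P * L
  = 3.0 * 3.0 * 2224
  = 20016 m^3/day


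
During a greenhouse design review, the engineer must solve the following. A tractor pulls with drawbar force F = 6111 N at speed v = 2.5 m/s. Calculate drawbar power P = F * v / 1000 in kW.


P = F * v / 1000
  = 6111 * 2.5 / 1000
  = 15277.50 / 1000
  = 15.28 kW


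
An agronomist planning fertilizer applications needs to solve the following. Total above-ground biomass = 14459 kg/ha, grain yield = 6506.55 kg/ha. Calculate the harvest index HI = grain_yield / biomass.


HI = grain_yield / biomass
   = 6506.55 / 14459
   = 0.45


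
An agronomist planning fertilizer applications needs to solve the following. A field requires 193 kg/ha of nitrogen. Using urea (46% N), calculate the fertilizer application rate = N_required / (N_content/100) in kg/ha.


Rate = N_required / (N_content / 100)
     = 193 / (46 / 100)
     = 193 / 0.46
     = 419.57 kg/ha


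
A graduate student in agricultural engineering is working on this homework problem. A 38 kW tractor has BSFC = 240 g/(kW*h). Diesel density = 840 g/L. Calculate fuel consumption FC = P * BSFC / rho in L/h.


FC = P * BSFC / rho_fuel
   = 38 * 240 / 840
   = 9120 / 840
   = 10.86 L/h


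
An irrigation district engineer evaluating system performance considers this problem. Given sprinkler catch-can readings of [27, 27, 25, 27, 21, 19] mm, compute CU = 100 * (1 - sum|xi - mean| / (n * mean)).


xbar = 146 / 6 = 24.333
sum|xi - xbar| = 17.333
CU = 100 * (1 - 17.333 / (6 * 24.333))
   = 100 * (1 - 0.1187)
   = 88.13%


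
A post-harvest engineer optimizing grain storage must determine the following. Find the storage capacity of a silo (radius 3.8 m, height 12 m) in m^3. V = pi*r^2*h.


V = pi * r^2 * h
  = pi * 3.8^2 * 12
  = pi * 14.44 * 12
  = 544.38 m^3


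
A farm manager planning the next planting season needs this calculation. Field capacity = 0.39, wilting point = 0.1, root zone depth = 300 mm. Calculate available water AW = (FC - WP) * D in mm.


AW = (FC - WP) * D
   = (0.39 - 0.1) * 300
   = 0.29 * 300
   = 87 mm


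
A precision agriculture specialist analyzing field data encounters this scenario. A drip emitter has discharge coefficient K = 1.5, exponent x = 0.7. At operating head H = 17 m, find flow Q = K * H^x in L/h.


Q = K * H^x
  = 1.5 * 17^0.7
  = 1.5 * 7.2663
  = 10.90 L/h


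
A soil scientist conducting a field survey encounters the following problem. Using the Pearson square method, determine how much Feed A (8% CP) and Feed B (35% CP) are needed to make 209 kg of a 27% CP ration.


parts_A = CP_b - target = 35 - 27 = 8
parts_B = target - CP_a = 27 - 8 = 19
total_parts = 8 + 19 = 27
Feed A = 209 * 8 / 27 = 61.93 kg
Feed B = 209 * 19 / 27 = 147.07 kg

61.93 kg


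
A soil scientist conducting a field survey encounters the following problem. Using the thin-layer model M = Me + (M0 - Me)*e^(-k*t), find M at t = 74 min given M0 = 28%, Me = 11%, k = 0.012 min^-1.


M = Me + (M0 - Me) * e^(-k*t)
  = 11 + (28 - 11) * e^(-0.012*74)
  = 11 + 17 * e^(-0.888)
  = 11 + 17 * 0.41148
  = 11 + 6.9951
  = 18.00%


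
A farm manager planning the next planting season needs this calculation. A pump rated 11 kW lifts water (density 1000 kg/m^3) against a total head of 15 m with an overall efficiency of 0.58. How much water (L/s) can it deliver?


Q = (P * 1000 * eta) / (rho * g * H)
  = (11 * 1000 * 0.58) / (1000 * 9.81 * 15)
  = 6380 / 147150
  = 0.04336 m^3/s = 43.36 L/s


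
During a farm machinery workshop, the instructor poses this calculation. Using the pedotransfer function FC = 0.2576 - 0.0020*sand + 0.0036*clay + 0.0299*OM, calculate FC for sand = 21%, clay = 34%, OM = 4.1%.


FC = 0.2576 - 0.0020*21 + 0.0036*34 + 0.0299*4.1
   = 0.2576 - 0.0420 + 0.1224 + 0.1226
   = 0.4606


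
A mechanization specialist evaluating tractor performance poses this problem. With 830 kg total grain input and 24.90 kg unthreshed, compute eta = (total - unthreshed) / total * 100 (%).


eta = (total - unthreshed) / total * 100
    = (830 - 24.90) / 830 * 100
    = 805.10 / 830 * 100
    = 97%


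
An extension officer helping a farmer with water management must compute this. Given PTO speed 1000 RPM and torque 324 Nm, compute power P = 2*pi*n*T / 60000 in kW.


P = 2*pi*n*T / 60000
  = 2*pi * 1000 * 324 / 60000
  = 2035752.04 / 60000
  = 33.93 kW


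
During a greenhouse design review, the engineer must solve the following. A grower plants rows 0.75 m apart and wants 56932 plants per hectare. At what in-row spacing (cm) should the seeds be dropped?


spacing = 10000 / (row_sp * density)
        = 10000 / (0.75 * 56932)
        = 10000 / 42699
        = 0.23420 m = 23.42 cm


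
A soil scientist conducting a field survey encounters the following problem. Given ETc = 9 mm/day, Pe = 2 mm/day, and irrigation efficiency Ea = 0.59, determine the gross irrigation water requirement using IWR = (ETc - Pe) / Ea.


IWR = (ETc - Pe) / Ea
    = (9 - 2) / 0.59
    = 7 / 0.59
    = 11.86 mm/day


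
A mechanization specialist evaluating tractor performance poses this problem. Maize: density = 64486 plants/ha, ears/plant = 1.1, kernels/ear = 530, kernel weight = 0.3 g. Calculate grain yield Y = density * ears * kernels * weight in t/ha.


Y = density * ears * kernels * kw
  = 64486 * 1.1 * 530 * 0.3 g/ha
  = 11278601.40 g/ha
  = 11278.60 kg/ha = 11.28 t/ha


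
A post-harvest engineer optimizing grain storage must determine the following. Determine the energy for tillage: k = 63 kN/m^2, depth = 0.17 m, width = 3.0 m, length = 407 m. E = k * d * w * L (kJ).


E = k * d * w * L
  = 63 * 0.17 * 3.0 * 407
  = 13076.91 kJ


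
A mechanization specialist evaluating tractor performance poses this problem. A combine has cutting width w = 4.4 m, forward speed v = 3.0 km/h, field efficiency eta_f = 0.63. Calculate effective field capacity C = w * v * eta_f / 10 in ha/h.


C = w * v * eta_f / 10
  = 4.4 * 3.0 * 0.63 / 10
  = 8.32 / 10
  = 0.83 ha/h


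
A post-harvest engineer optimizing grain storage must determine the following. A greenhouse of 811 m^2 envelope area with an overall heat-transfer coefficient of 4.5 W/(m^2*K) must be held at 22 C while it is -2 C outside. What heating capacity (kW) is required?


dT = 22 - (-2) = 24 K
Q = U * A * dT
  = 4.5 * 811 * 24
  = 87588 W = 87.59 kW


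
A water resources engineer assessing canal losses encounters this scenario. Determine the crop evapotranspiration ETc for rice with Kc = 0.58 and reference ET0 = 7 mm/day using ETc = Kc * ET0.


ETc = Kc * ET0
    = 0.58 * 7
    = 4.06 mm/day


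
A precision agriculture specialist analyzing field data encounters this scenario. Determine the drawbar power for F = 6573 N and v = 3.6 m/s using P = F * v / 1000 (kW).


P = F * v / 1000
  = 6573 * 3.6 / 1000
  = 23662.80 / 1000
  = 23.66 kW


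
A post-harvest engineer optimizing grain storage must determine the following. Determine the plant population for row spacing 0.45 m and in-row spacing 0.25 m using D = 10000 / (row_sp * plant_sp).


D = 10000 / (row_sp * plant_sp)
  = 10000 / (0.45 * 0.25)
  = 10000 / 0.1125
  = 88888.89 plants/ha


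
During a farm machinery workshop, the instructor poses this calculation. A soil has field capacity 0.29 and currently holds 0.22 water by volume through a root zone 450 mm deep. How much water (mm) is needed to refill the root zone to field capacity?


SMD = (FC - theta) * D
    = (0.29 - 0.22) * 450
    = 0.070 * 450
    = 31.50 mm


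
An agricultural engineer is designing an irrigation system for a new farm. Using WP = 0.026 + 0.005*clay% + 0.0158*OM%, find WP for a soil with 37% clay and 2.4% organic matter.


WP = 0.026 + 0.005*37 + 0.0158*2.4
   = 0.026 + 0.1850 + 0.0379
   = 0.2489


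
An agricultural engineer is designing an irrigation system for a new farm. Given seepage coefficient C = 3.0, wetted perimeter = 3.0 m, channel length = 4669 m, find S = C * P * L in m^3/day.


S = C * P * L
  = 3.0 * 3.0 * 4669
  = 42021 m^3/day


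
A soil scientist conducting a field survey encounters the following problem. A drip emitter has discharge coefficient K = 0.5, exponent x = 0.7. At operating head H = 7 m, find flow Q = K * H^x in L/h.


Q = K * H^x
  = 0.5 * 7^0.7
  = 0.5 * 3.9045
  = 1.95 L/h


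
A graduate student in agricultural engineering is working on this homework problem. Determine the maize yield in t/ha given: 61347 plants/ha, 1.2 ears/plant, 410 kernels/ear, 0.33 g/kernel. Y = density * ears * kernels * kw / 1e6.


Y = density * ears * kernels * kw
  = 61347 * 1.2 * 410 * 0.33 g/ha
  = 9960298.92 g/ha
  = 9960.30 kg/ha = 9.96 t/ha


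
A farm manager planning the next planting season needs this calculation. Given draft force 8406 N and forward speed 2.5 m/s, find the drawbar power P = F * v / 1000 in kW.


P = F * v / 1000
  = 8406 * 2.5 / 1000
  = 21015 / 1000
  = 21.02 kW


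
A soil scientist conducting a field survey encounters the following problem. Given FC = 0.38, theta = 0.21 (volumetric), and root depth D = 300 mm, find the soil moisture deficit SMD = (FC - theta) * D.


SMD = (FC - theta) * D
    = (0.38 - 0.21) * 300
    = 0.170 * 300
    = 51 mm


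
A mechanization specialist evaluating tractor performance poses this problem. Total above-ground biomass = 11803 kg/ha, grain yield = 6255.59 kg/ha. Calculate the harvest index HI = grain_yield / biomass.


HI = grain_yield / biomass
   = 6255.59 / 11803
   = 0.53


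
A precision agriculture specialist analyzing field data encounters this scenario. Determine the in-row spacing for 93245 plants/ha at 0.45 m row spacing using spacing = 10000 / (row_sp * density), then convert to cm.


spacing = 10000 / (row_sp * density)
        = 10000 / (0.45 * 93245)
        = 10000 / 41960.25
        = 0.23832 m = 23.83 cm


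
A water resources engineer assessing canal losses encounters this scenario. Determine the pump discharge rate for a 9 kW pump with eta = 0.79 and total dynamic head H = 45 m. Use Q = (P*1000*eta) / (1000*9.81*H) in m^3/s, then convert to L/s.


Q = (P * 1000 * eta) / (rho * g * H)
  = (9 * 1000 * 0.79) / (1000 * 9.81 * 45)
  = 7110 / 441450
  = 0.01611 m^3/s = 16.11 L/s


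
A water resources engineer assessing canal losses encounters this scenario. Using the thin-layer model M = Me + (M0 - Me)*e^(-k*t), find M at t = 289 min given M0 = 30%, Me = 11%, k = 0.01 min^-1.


M = Me + (M0 - Me) * e^(-k*t)
  = 11 + (30 - 11) * e^(-0.01*289)
  = 11 + 19 * e^(-2.890)
  = 11 + 19 * 0.05558
  = 11 + 1.0559
  = 12.06%


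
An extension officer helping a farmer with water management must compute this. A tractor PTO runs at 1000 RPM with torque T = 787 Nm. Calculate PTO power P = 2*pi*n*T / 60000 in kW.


P = 2*pi*n*T / 60000
  = 2*pi * 1000 * 787 / 60000
  = 4944866.84 / 60000
  = 82.41 kW


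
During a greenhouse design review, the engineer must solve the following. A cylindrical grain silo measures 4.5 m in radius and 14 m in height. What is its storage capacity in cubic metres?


V = pi * r^2 * h
  = pi * 4.5^2 * 14
  = pi * 20.25 * 14
  = 890.64 m^3


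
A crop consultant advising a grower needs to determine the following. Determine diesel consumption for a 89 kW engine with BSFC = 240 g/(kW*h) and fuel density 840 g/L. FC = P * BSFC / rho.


FC = P * BSFC / rho_fuel
   = 89 * 240 / 840
   = 21360 / 840
   = 25.43 L/h


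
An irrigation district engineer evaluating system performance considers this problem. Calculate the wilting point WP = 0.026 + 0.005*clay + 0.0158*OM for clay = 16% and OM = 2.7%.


WP = 0.026 + 0.005*16 + 0.0158*2.7
   = 0.026 + 0.0800 + 0.0427
   = 0.1487


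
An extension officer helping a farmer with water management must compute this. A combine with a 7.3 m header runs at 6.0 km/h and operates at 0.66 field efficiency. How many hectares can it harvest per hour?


C = w * v * eta_f / 10
  = 7.3 * 6.0 * 0.66 / 10
  = 28.91 / 10
  = 2.89 ha/h


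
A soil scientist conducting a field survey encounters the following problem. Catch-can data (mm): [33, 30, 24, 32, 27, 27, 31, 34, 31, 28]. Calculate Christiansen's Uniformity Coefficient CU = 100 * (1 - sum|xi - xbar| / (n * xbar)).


xbar = 297 / 10 = 29.700
sum|xi - xbar| = 25.600
CU = 100 * (1 - 25.600 / (10 * 29.700))
   = 100 * (1 - 0.0862)
   = 91.38%


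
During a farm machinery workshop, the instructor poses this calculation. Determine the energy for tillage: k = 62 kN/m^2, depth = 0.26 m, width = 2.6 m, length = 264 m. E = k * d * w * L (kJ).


E = k * d * w * L
  = 62 * 0.26 * 2.6 * 264
  = 11064.77 kJ


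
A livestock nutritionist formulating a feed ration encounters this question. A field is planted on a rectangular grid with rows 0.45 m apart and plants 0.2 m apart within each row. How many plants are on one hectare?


D = 10000 / (row_sp * plant_sp)
  = 10000 / (0.45 * 0.2)
  = 10000 / 0.0900
  = 111111.11 plants/ha


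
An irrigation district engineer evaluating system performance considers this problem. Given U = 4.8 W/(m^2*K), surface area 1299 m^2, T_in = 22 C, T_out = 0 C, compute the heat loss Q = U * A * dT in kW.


dT = 22 - (0) = 22 K
Q = U * A * dT
  = 4.8 * 1299 * 22
  = 137174.40 W = 137.17 kW


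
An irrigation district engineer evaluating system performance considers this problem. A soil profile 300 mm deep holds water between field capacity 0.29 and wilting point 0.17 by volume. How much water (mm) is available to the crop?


AW = (FC - WP) * D
   = (0.29 - 0.17) * 300
   = 0.12 * 300
   = 36 mm


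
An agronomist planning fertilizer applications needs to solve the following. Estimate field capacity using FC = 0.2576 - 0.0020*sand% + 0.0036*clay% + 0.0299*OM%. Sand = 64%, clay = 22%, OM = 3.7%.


FC = 0.2576 - 0.0020*64 + 0.0036*22 + 0.0299*3.7
   = 0.2576 - 0.1280 + 0.0792 + 0.1106
   = 0.3194


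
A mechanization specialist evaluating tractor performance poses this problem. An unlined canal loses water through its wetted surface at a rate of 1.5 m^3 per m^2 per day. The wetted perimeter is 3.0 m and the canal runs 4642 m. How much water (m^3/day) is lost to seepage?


S = C * P * L
  = 1.5 * 3.0 * 4642
  = 20889 m^3/day


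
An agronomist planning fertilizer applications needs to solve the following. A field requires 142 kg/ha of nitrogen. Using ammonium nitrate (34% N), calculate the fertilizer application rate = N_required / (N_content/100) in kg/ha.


Rate = N_required / (N_content / 100)
     = 142 / (34 / 100)
     = 142 / 0.34
     = 417.65 kg/ha


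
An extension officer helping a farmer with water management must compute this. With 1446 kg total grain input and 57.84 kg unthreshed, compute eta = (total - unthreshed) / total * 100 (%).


eta = (total - unthreshed) / total * 100
    = (1446 - 57.84) / 1446 * 100
    = 1388.16 / 1446 * 100
    = 96%


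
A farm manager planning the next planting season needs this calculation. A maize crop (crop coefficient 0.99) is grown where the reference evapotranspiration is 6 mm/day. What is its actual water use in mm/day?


ETc = Kc * ET0
    = 0.99 * 6
    = 5.94 mm/day


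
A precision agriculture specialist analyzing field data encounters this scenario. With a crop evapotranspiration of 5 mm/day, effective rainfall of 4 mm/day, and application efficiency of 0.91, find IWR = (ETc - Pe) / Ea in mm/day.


IWR = (ETc - Pe) / Ea
    = (5 - 4) / 0.91
    = 1 / 0.91
    = 1.10 mm/day


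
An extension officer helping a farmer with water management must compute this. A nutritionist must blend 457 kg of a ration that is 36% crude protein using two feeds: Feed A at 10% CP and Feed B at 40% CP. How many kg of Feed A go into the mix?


parts_A = CP_b - target = 40 - 36 = 4
parts_B = target - CP_a = 36 - 10 = 26
total_parts = 4 + 26 = 30
Feed A = 457 * 4 / 30 = 60.93 kg
Feed B = 457 * 26 / 30 = 396.07 kg

60.93 kg


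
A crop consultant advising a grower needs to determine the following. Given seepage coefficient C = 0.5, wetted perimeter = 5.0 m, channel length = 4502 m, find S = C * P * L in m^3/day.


S = C * P * L
  = 0.5 * 5.0 * 4502
  = 11255 m^3/day


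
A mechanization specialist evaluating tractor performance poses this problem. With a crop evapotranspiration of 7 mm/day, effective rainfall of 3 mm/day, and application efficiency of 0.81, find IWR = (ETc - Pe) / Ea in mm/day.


IWR = (ETc - Pe) / Ea
    = (7 - 3) / 0.81
    = 4 / 0.81
    = 4.94 mm/day


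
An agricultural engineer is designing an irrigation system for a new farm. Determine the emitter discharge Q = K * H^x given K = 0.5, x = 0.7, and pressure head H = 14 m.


Q = K * H^x
  = 0.5 * 14^0.7
  = 0.5 * 6.3429
  = 3.17 L/h


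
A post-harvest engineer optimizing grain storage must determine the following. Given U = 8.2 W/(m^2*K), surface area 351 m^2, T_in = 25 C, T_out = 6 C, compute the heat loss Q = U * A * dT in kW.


dT = 25 - (6) = 19 K
Q = U * A * dT
  = 8.2 * 351 * 19
  = 54685.80 W = 54.69 kW


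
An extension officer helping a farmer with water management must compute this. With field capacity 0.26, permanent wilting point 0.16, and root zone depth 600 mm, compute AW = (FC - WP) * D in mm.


AW = (FC - WP) * D
   = (0.26 - 0.16) * 600
   = 0.10 * 600
   = 60 mm


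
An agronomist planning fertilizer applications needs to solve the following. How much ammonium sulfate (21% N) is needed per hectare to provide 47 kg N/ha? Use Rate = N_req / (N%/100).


Rate = N_required / (N_content / 100)
     = 47 / (21 / 100)
     = 47 / 0.21
     = 223.81 kg/ha


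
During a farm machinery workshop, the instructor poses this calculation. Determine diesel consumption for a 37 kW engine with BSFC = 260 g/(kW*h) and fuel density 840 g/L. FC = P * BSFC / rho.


FC = P * BSFC / rho_fuel
   = 37 * 260 / 840
   = 9620 / 840
   = 11.45 L/h


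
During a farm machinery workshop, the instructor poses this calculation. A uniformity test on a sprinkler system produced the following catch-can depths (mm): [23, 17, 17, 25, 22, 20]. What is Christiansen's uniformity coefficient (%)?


xbar = 124 / 6 = 20.667
sum|xi - xbar| = 16
CU = 100 * (1 - 16 / (6 * 20.667))
   = 100 * (1 - 0.1290)
   = 87.10%


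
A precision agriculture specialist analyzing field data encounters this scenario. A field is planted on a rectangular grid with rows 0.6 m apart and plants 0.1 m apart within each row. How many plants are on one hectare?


D = 10000 / (row_sp * plant_sp)
  = 10000 / (0.6 * 0.1)
  = 10000 / 0.0600
  = 166666.67 plants/ha


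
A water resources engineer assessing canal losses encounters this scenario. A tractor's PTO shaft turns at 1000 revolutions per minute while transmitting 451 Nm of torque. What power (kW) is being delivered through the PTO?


P = 2*pi*n*T / 60000
  = 2*pi * 1000 * 451 / 60000
  = 2833716.57 / 60000
  = 47.23 kW


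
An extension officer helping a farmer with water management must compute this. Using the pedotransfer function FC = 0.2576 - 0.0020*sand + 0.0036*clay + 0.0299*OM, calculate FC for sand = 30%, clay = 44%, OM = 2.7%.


FC = 0.2576 - 0.0020*30 + 0.0036*44 + 0.0299*2.7
   = 0.2576 - 0.0600 + 0.1584 + 0.0807
   = 0.4367


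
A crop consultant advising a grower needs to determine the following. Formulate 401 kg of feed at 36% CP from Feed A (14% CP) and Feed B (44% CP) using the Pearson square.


parts_A = CP_b - target = 44 - 36 = 8
parts_B = target - CP_a = 36 - 14 = 22
total_parts = 8 + 22 = 30
Feed A = 401 * 8 / 30 = 106.93 kg
Feed B = 401 * 22 / 30 = 294.07 kg

106.93 kg


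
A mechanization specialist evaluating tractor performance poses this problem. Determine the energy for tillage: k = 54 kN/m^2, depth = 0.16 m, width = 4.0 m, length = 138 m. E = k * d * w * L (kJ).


E = k * d * w * L
  = 54 * 0.16 * 4.0 * 138
  = 4769.28 kJ


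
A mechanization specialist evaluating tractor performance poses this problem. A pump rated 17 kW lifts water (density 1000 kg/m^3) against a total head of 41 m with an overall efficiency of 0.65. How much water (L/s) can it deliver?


Q = (P * 1000 * eta) / (rho * g * H)
  = (17 * 1000 * 0.65) / (1000 * 9.81 * 41)
  = 11050 / 402210
  = 0.02747 m^3/s = 27.47 L/s


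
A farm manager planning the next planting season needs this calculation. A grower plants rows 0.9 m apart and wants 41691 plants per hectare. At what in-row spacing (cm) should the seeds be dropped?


spacing = 10000 / (row_sp * density)
        = 10000 / (0.9 * 41691)
        = 10000 / 37521.90
        = 0.26651 m = 26.65 cm


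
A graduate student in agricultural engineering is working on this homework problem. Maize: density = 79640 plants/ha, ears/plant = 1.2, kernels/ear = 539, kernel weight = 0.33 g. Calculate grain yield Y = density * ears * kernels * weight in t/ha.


Y = density * ears * kernels * kw
  = 79640 * 1.2 * 539 * 0.33 g/ha
  = 16998680.16 g/ha
  = 16998.68 kg/ha = 17.00 t/ha


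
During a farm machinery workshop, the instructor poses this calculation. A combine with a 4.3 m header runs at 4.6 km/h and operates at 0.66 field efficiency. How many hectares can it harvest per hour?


C = w * v * eta_f / 10
  = 4.3 * 4.6 * 0.66 / 10
  = 13.05 / 10
  = 1.31 ha/h


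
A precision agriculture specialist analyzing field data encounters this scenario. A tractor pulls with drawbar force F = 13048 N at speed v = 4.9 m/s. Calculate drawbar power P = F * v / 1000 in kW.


P = F * v / 1000
  = 13048 * 4.9 / 1000
  = 63935.20 / 1000
  = 63.94 kW


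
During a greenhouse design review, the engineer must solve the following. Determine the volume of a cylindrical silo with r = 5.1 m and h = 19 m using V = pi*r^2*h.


V = pi * r^2 * h
  = pi * 5.1^2 * 19
  = pi * 26.01 * 19
  = 1552.54 m^3


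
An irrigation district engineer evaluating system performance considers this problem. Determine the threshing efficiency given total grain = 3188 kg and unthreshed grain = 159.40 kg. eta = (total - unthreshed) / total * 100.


eta = (total - unthreshed) / total * 100
    = (3188 - 159.40) / 3188 * 100
    = 3028.60 / 3188 * 100
    = 95%


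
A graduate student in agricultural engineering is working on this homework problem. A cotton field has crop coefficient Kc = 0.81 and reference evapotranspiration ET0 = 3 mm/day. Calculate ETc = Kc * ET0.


ETc = Kc * ET0
    = 0.81 * 3
    = 2.43 mm/day


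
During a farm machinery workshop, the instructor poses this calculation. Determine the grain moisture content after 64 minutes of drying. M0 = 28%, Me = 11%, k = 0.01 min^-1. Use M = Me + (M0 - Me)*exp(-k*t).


M = Me + (M0 - Me) * e^(-k*t)
  = 11 + (28 - 11) * e^(-0.01*64)
  = 11 + 17 * e^(-0.640)
  = 11 + 17 * 0.52729
  = 11 + 8.9640
  = 19.96%


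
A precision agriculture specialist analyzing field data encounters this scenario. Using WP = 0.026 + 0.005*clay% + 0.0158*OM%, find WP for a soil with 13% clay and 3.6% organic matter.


WP = 0.026 + 0.005*13 + 0.0158*3.6
   = 0.026 + 0.0650 + 0.0569
   = 0.1479


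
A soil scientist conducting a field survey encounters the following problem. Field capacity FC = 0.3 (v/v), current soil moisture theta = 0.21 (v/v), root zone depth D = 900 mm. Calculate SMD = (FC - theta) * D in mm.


SMD = (FC - theta) * D
    = (0.3 - 0.21) * 900
    = 0.090 * 900
    = 81 mm


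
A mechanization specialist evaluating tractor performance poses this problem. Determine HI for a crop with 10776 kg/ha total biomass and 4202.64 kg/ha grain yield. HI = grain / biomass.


HI = grain_yield / biomass
   = 4202.64 / 10776
   = 0.39


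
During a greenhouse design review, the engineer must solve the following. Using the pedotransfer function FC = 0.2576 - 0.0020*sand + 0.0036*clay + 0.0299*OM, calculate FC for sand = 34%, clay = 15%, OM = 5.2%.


FC = 0.2576 - 0.0020*34 + 0.0036*15 + 0.0299*5.2
   = 0.2576 - 0.0680 + 0.0540 + 0.1555
   = 0.3991


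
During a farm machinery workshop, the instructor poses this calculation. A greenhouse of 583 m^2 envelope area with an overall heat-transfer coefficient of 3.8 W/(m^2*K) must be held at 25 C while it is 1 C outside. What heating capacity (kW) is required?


dT = 25 - (1) = 24 K
Q = U * A * dT
  = 3.8 * 583 * 24
  = 53169.60 W = 53.17 kW


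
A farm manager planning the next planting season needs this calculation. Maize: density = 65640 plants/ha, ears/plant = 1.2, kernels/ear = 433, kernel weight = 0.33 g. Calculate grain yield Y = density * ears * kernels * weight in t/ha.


Y = density * ears * kernels * kw
  = 65640 * 1.2 * 433 * 0.33 g/ha
  = 11255159.52 g/ha
  = 11255.16 kg/ha = 11.26 t/ha


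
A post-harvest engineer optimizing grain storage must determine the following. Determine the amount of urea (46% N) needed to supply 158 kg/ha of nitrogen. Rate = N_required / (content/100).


Rate = N_required / (N_content / 100)
     = 158 / (46 / 100)
     = 158 / 0.46
     = 343.48 kg/ha


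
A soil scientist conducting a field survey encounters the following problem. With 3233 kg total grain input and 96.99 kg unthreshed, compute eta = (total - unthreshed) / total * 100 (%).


eta = (total - unthreshed) / total * 100
    = (3233 - 96.99) / 3233 * 100
    = 3136.01 / 3233 * 100
    = 97%


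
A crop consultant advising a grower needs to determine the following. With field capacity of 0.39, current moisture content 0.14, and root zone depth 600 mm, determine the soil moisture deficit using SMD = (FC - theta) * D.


SMD = (FC - theta) * D
    = (0.39 - 0.14) * 600
    = 0.250 * 600
    = 150 mm


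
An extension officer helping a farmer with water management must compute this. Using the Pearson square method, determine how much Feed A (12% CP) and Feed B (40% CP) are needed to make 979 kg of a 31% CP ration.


parts_A = CP_b - target = 40 - 31 = 9
parts_B = target - CP_a = 31 - 12 = 19
total_parts = 9 + 19 = 28
Feed A = 979 * 9 / 28 = 314.68 kg
Feed B = 979 * 19 / 28 = 664.32 kg

314.68 kg


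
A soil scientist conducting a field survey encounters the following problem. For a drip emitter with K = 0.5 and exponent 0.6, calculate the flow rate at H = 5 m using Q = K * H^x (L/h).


Q = K * H^x
  = 0.5 * 5^0.6
  = 0.5 * 2.6265
  = 1.31 L/h


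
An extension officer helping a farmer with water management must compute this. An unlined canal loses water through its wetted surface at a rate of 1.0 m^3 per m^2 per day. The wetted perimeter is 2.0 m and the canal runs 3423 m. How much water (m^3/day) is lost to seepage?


S = C * P * L
  = 1.0 * 2.0 * 3423
  = 6846 m^3/day


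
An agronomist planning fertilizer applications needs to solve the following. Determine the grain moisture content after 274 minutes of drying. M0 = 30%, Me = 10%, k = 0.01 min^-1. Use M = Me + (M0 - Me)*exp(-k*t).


M = Me + (M0 - Me) * e^(-k*t)
  = 10 + (30 - 10) * e^(-0.01*274)
  = 10 + 20 * e^(-2.740)
  = 10 + 20 * 0.06457
  = 10 + 1.2914
  = 11.29%


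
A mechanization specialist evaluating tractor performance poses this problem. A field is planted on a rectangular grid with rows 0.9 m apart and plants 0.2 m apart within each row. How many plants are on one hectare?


D = 10000 / (row_sp * plant_sp)
  = 10000 / (0.9 * 0.2)
  = 10000 / 0.1800
  = 55555.56 plants/ha


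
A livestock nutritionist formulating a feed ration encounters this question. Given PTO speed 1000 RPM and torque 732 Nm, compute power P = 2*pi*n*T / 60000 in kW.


P = 2*pi*n*T / 60000
  = 2*pi * 1000 * 732 / 60000
  = 4599291.64 / 60000
  = 76.65 kW


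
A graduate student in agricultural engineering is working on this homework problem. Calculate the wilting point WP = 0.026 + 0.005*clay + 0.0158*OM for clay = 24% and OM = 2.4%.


WP = 0.026 + 0.005*24 + 0.0158*2.4
   = 0.026 + 0.1200 + 0.0379
   = 0.1839


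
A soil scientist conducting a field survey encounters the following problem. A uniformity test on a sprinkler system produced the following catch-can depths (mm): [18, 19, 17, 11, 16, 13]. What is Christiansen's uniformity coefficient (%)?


xbar = 94 / 6 = 15.667
sum|xi - xbar| = 14.667
CU = 100 * (1 - 14.667 / (6 * 15.667))
   = 100 * (1 - 0.1560)
   = 84.40%


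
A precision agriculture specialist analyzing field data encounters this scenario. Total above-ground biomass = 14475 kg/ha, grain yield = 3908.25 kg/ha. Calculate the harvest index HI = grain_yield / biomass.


HI = grain_yield / biomass
   = 3908.25 / 14475
   = 0.27


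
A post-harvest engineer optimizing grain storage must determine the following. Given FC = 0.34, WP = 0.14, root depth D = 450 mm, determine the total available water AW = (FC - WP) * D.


AW = (FC - WP) * D
   = (0.34 - 0.14) * 450
   = 0.20 * 450
   = 90 mm


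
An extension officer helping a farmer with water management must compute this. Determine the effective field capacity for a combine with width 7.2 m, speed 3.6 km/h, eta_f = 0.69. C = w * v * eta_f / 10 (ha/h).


C = w * v * eta_f / 10
  = 7.2 * 3.6 * 0.69 / 10
  = 17.88 / 10
  = 1.79 ha/h


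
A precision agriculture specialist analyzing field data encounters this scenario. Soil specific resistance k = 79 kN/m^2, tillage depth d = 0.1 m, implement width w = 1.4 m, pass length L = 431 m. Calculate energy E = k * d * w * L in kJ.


E = k * d * w * L
  = 79 * 0.1 * 1.4 * 431
  = 4766.86 kJ


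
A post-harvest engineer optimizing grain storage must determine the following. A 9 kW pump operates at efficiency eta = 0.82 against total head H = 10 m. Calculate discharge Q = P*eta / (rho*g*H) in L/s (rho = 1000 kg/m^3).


Q = (P * 1000 * eta) / (rho * g * H)
  = (9 * 1000 * 0.82) / (1000 * 9.81 * 10)
  = 7380 / 98100
  = 0.07523 m^3/s = 75.23 L/s


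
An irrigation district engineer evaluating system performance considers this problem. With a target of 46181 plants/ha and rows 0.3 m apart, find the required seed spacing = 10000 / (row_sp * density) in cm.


spacing = 10000 / (row_sp * density)
        = 10000 / (0.3 * 46181)
        = 10000 / 13854.30
        = 0.72180 m = 72.18 cm


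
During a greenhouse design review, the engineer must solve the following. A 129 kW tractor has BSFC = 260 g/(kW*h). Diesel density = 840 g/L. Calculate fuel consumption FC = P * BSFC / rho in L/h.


FC = P * BSFC / rho_fuel
   = 129 * 260 / 840
   = 33540 / 840
   = 39.93 L/h


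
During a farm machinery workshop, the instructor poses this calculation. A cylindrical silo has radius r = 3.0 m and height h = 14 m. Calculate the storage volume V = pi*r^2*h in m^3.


V = pi * r^2 * h
  = pi * 3.0^2 * 14
  = pi * 9 * 14
  = 395.84 m^3


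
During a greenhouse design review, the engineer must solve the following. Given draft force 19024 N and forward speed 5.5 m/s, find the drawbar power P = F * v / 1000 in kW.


P = F * v / 1000
  = 19024 * 5.5 / 1000
  = 104632 / 1000
  = 104.63 kW


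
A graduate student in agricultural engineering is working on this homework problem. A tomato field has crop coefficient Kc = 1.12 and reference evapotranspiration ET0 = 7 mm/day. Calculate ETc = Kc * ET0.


ETc = Kc * ET0
    = 1.12 * 7
    = 7.84 mm/day


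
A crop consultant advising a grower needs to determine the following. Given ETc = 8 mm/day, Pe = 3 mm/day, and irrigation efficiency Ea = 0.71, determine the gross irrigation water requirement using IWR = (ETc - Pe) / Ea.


IWR = (ETc - Pe) / Ea
    = (8 - 3) / 0.71
    = 5 / 0.71
    = 7.04 mm/day


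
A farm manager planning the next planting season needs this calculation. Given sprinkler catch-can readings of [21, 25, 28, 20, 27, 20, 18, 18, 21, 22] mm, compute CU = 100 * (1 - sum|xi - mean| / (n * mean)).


xbar = 220 / 10 = 22
sum|xi - xbar| = 28
CU = 100 * (1 - 28 / (10 * 22))
   = 100 * (1 - 0.1273)
   = 87.27%


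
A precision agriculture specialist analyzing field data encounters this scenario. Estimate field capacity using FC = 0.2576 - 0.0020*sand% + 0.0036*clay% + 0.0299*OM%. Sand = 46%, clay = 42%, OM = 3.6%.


FC = 0.2576 - 0.0020*46 + 0.0036*42 + 0.0299*3.6
   = 0.2576 - 0.0920 + 0.1512 + 0.1076
   = 0.4244


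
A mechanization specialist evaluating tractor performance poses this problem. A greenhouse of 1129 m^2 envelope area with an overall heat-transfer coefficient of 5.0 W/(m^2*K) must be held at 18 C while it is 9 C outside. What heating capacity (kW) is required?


dT = 18 - (9) = 9 K
Q = U * A * dT
  = 5.0 * 1129 * 9
  = 50805 W = 50.81 kW


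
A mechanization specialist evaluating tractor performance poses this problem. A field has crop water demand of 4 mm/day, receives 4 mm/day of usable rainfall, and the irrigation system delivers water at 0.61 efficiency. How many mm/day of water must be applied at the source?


IWR = (ETc - Pe) / Ea
    = (4 - 4) / 0.61
    = 0 / 0.61
    = 0 mm/day


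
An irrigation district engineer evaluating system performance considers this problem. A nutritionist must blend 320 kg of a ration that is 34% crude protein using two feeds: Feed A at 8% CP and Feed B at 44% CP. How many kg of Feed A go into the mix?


parts_A = CP_b - target = 44 - 34 = 10
parts_B = target - CP_a = 34 - 8 = 26
total_parts = 10 + 26 = 36
Feed A = 320 * 10 / 36 = 88.89 kg
Feed B = 320 * 26 / 36 = 231.11 kg

88.89 kg


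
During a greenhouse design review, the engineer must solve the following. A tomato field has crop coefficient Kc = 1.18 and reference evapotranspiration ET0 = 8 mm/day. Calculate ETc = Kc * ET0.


ETc = Kc * ET0
    = 1.18 * 8
    = 9.44 mm/day


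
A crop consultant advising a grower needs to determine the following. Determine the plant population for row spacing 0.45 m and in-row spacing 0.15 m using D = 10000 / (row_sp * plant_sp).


D = 10000 / (row_sp * plant_sp)
  = 10000 / (0.45 * 0.15)
  = 10000 / 0.0675
  = 148148.15 plants/ha


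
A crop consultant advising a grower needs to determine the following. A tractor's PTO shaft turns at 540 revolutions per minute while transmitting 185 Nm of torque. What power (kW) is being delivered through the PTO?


P = 2*pi*n*T / 60000
  = 2*pi * 540 * 185 / 60000
  = 627690.21 / 60000
  = 10.46 kW


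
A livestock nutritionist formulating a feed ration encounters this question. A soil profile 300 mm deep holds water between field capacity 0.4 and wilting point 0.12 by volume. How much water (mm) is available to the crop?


AW = (FC - WP) * D
   = (0.4 - 0.12) * 300
   = 0.28 * 300
   = 84 mm


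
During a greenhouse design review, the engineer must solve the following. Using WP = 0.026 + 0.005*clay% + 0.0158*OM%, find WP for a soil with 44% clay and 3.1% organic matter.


WP = 0.026 + 0.005*44 + 0.0158*3.1
   = 0.026 + 0.2200 + 0.0490
   = 0.2950


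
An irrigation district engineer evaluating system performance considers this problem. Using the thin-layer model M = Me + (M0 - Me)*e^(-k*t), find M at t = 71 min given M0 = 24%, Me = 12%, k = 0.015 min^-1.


M = Me + (M0 - Me) * e^(-k*t)
  = 12 + (24 - 12) * e^(-0.015*71)
  = 12 + 12 * e^(-1.065)
  = 12 + 12 * 0.34473
  = 12 + 4.1367
  = 16.14%


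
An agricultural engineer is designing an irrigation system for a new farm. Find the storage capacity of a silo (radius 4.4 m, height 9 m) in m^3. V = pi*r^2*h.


V = pi * r^2 * h
  = pi * 4.4^2 * 9
  = pi * 19.36 * 9
  = 547.39 m^3


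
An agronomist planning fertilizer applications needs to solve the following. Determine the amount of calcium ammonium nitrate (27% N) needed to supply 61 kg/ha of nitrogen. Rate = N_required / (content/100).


Rate = N_required / (N_content / 100)
     = 61 / (27 / 100)
     = 61 / 0.27
     = 225.93 kg/ha


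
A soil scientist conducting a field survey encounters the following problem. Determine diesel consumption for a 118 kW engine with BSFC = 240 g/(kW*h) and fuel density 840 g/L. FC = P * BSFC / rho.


FC = P * BSFC / rho_fuel
   = 118 * 240 / 840
   = 28320 / 840
   = 33.71 L/h


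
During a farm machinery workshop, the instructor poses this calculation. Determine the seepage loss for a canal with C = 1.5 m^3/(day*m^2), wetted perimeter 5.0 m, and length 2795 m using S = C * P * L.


S = C * P * L
  = 1.5 * 5.0 * 2795
  = 20962.50 m^3/day


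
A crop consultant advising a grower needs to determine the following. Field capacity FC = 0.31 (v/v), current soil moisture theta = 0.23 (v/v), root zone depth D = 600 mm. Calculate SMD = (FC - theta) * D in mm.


SMD = (FC - theta) * D
    = (0.31 - 0.23) * 600
    = 0.080 * 600
    = 48 mm


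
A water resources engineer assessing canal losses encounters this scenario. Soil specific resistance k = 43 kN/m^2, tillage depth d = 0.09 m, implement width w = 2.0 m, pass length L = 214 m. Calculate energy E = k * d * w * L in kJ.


E = k * d * w * L
  = 43 * 0.09 * 2.0 * 214
  = 1656.36 kJ


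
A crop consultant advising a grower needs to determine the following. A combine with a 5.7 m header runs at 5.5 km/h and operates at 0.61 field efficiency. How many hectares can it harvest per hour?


C = w * v * eta_f / 10
  = 5.7 * 5.5 * 0.61 / 10
  = 19.12 / 10
  = 1.91 ha/h


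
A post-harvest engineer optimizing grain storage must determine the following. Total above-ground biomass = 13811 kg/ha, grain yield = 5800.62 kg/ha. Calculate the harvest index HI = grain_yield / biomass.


HI = grain_yield / biomass
   = 5800.62 / 13811
   = 0.42


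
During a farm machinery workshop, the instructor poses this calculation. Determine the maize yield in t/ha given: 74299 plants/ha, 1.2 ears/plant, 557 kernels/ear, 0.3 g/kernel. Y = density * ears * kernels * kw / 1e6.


Y = density * ears * kernels * kw
  = 74299 * 1.2 * 557 * 0.3 g/ha
  = 14898435.48 g/ha
  = 14898.44 kg/ha = 14.90 t/ha


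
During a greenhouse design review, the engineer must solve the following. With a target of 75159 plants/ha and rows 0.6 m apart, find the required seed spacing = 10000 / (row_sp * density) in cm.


spacing = 10000 / (row_sp * density)
        = 10000 / (0.6 * 75159)
        = 10000 / 45095.40
        = 0.22175 m = 22.18 cm


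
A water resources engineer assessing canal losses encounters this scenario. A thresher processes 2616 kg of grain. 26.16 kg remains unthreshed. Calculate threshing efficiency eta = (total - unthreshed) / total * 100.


eta = (total - unthreshed) / total * 100
    = (2616 - 26.16) / 2616 * 100
    = 2589.84 / 2616 * 100
    = 99%


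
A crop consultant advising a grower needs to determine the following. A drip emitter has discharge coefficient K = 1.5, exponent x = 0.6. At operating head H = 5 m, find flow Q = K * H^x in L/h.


Q = K * H^x
  = 1.5 * 5^0.6
  = 1.5 * 2.6265
  = 3.94 L/h


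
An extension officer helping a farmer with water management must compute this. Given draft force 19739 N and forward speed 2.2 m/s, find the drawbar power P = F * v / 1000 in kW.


P = F * v / 1000
  = 19739 * 2.2 / 1000
  = 43425.80 / 1000
  = 43.43 kW


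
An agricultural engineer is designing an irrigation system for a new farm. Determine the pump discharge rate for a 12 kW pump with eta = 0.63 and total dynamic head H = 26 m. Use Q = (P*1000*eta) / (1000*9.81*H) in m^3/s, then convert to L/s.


Q = (P * 1000 * eta) / (rho * g * H)
  = (12 * 1000 * 0.63) / (1000 * 9.81 * 26)
  = 7560 / 255060
  = 0.02964 m^3/s = 29.64 L/s
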